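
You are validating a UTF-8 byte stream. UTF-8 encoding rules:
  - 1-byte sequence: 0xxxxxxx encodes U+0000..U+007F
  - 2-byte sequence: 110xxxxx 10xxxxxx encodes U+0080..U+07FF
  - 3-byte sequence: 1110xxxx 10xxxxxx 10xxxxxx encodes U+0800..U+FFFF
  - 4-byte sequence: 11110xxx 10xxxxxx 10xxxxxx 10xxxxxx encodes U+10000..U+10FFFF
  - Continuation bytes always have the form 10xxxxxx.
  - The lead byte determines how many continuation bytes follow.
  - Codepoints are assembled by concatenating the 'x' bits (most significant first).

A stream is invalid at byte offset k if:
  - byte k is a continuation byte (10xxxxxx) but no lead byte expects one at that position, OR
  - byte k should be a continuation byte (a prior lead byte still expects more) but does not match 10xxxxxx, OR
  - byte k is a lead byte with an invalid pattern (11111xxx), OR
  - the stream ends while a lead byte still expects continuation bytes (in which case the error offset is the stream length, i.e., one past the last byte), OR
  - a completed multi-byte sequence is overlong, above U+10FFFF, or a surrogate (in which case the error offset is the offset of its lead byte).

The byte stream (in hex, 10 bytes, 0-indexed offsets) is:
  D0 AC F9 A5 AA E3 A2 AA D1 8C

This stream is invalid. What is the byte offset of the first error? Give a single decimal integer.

Byte[0]=D0: 2-byte lead, need 1 cont bytes. acc=0x10
Byte[1]=AC: continuation. acc=(acc<<6)|0x2C=0x42C
Completed: cp=U+042C (starts at byte 0)
Byte[2]=F9: INVALID lead byte (not 0xxx/110x/1110/11110)

Answer: 2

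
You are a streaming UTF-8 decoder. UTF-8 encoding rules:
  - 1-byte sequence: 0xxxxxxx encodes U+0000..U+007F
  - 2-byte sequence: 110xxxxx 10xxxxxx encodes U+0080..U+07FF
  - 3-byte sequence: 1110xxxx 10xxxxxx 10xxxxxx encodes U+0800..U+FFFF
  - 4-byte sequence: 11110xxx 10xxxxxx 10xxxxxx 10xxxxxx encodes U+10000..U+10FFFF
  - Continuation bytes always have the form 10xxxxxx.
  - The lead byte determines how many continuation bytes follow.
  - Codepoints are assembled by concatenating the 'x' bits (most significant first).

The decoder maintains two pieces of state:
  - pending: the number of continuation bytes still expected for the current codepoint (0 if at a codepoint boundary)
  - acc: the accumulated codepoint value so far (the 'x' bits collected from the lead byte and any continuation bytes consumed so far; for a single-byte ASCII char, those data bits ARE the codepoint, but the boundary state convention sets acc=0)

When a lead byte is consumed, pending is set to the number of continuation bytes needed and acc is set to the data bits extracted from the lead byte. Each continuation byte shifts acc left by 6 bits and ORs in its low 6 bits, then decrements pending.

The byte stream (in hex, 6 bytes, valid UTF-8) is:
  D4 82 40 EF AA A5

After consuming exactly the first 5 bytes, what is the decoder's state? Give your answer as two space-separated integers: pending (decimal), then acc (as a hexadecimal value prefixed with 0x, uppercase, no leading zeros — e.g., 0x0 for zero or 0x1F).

Byte[0]=D4: 2-byte lead. pending=1, acc=0x14
Byte[1]=82: continuation. acc=(acc<<6)|0x02=0x502, pending=0
Byte[2]=40: 1-byte. pending=0, acc=0x0
Byte[3]=EF: 3-byte lead. pending=2, acc=0xF
Byte[4]=AA: continuation. acc=(acc<<6)|0x2A=0x3EA, pending=1

Answer: 1 0x3EA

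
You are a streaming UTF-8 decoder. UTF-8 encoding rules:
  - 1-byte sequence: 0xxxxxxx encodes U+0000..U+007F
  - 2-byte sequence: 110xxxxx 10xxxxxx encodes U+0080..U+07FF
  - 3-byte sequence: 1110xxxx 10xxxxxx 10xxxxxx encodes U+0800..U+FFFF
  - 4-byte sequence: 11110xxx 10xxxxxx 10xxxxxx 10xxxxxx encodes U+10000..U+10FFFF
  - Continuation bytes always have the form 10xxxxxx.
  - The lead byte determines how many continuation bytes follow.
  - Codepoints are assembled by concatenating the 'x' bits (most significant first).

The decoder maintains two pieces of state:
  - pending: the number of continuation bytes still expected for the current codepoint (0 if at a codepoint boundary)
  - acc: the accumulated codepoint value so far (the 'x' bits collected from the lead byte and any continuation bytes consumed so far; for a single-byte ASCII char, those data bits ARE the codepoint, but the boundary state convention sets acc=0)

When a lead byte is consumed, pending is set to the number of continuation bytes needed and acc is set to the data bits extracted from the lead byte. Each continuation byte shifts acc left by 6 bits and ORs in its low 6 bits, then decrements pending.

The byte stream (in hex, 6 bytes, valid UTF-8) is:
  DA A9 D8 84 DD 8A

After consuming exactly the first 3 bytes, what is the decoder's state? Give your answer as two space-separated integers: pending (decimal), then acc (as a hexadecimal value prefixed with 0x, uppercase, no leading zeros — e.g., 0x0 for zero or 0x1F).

Answer: 1 0x18

Derivation:
Byte[0]=DA: 2-byte lead. pending=1, acc=0x1A
Byte[1]=A9: continuation. acc=(acc<<6)|0x29=0x6A9, pending=0
Byte[2]=D8: 2-byte lead. pending=1, acc=0x18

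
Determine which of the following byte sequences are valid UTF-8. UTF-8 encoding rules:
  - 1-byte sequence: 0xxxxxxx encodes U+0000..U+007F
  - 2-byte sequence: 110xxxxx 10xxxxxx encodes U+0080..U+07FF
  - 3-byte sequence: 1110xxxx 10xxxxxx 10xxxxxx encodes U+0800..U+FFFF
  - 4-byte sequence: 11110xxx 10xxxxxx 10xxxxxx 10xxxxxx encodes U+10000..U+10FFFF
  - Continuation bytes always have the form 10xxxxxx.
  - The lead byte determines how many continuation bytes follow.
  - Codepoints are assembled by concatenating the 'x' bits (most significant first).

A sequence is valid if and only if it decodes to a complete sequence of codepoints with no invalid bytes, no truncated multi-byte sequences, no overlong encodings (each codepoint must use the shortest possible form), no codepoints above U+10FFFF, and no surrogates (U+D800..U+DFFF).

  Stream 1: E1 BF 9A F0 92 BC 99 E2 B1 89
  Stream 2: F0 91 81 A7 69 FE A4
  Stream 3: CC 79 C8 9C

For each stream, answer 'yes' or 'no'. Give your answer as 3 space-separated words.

Answer: yes no no

Derivation:
Stream 1: decodes cleanly. VALID
Stream 2: error at byte offset 5. INVALID
Stream 3: error at byte offset 1. INVALID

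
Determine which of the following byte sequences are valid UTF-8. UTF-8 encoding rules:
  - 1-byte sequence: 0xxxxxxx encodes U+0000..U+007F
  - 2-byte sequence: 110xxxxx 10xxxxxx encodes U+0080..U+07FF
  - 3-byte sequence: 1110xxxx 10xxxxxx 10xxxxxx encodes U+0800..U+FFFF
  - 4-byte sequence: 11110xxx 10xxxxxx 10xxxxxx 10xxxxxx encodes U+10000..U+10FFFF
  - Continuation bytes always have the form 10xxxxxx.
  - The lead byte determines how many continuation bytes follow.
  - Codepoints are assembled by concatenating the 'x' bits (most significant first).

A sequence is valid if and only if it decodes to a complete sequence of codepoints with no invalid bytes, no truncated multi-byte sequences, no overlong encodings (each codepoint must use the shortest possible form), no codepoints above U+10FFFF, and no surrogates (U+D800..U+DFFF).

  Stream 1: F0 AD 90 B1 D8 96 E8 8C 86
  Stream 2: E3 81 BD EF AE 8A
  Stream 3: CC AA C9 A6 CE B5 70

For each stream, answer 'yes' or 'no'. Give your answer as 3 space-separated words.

Stream 1: decodes cleanly. VALID
Stream 2: decodes cleanly. VALID
Stream 3: decodes cleanly. VALID

Answer: yes yes yes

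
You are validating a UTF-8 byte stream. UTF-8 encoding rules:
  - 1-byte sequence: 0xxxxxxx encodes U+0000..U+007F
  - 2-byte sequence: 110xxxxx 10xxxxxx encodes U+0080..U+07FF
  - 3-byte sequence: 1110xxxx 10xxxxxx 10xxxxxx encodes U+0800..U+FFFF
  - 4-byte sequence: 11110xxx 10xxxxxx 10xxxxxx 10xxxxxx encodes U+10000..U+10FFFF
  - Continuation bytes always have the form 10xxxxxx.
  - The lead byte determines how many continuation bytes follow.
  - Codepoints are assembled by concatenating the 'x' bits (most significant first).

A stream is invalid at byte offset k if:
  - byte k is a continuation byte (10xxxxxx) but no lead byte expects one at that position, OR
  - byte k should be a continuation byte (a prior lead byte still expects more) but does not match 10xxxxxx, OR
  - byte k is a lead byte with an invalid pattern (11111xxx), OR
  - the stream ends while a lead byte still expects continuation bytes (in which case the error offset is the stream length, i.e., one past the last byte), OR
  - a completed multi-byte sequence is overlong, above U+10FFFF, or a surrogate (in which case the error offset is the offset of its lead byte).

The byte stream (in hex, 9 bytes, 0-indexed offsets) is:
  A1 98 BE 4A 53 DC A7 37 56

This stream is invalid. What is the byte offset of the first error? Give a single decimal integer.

Answer: 0

Derivation:
Byte[0]=A1: INVALID lead byte (not 0xxx/110x/1110/11110)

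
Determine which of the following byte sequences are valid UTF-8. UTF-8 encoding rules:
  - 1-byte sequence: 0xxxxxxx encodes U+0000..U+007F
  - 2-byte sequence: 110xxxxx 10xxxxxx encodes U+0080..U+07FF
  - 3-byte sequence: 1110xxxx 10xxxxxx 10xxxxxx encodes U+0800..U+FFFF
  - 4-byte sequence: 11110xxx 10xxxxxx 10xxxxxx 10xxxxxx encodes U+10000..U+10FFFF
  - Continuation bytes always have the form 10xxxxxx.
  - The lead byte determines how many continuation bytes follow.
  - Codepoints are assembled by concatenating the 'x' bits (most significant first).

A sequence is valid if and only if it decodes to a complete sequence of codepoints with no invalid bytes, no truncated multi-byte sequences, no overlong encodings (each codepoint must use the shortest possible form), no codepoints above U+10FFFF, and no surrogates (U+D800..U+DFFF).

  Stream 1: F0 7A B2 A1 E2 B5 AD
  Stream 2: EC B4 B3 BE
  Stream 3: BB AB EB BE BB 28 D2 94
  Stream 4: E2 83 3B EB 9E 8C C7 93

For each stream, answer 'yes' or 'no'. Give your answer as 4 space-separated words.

Stream 1: error at byte offset 1. INVALID
Stream 2: error at byte offset 3. INVALID
Stream 3: error at byte offset 0. INVALID
Stream 4: error at byte offset 2. INVALID

Answer: no no no no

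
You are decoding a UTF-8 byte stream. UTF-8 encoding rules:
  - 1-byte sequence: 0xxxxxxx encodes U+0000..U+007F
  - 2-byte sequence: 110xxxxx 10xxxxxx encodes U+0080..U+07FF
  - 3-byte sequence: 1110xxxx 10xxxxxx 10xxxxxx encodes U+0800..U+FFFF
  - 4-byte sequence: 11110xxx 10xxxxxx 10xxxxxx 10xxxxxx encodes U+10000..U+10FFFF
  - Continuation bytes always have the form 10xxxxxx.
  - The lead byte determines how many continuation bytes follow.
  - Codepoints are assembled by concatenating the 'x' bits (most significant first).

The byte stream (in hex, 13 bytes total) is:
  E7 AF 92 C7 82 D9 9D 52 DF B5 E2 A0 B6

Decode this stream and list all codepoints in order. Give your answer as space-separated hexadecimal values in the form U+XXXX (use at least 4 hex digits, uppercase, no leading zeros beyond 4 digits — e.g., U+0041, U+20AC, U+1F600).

Answer: U+7BD2 U+01C2 U+065D U+0052 U+07F5 U+2836

Derivation:
Byte[0]=E7: 3-byte lead, need 2 cont bytes. acc=0x7
Byte[1]=AF: continuation. acc=(acc<<6)|0x2F=0x1EF
Byte[2]=92: continuation. acc=(acc<<6)|0x12=0x7BD2
Completed: cp=U+7BD2 (starts at byte 0)
Byte[3]=C7: 2-byte lead, need 1 cont bytes. acc=0x7
Byte[4]=82: continuation. acc=(acc<<6)|0x02=0x1C2
Completed: cp=U+01C2 (starts at byte 3)
Byte[5]=D9: 2-byte lead, need 1 cont bytes. acc=0x19
Byte[6]=9D: continuation. acc=(acc<<6)|0x1D=0x65D
Completed: cp=U+065D (starts at byte 5)
Byte[7]=52: 1-byte ASCII. cp=U+0052
Byte[8]=DF: 2-byte lead, need 1 cont bytes. acc=0x1F
Byte[9]=B5: continuation. acc=(acc<<6)|0x35=0x7F5
Completed: cp=U+07F5 (starts at byte 8)
Byte[10]=E2: 3-byte lead, need 2 cont bytes. acc=0x2
Byte[11]=A0: continuation. acc=(acc<<6)|0x20=0xA0
Byte[12]=B6: continuation. acc=(acc<<6)|0x36=0x2836
Completed: cp=U+2836 (starts at byte 10)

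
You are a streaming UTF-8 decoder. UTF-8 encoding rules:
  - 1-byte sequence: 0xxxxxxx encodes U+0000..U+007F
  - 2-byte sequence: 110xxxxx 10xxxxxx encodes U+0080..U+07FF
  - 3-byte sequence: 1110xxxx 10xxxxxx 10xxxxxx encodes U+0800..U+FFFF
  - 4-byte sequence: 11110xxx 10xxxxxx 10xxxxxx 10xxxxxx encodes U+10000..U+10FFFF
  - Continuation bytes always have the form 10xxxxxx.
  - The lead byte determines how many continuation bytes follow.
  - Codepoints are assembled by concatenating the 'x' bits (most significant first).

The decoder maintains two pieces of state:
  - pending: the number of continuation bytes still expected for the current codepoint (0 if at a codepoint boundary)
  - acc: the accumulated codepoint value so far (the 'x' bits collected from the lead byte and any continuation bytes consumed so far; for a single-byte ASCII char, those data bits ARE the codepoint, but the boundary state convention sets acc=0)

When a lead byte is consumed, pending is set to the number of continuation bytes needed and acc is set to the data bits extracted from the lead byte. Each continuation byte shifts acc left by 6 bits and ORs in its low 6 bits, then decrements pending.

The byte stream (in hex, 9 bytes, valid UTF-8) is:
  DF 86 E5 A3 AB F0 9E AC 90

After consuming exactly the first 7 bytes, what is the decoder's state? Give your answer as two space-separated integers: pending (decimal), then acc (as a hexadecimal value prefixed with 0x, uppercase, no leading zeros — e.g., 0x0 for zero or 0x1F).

Answer: 2 0x1E

Derivation:
Byte[0]=DF: 2-byte lead. pending=1, acc=0x1F
Byte[1]=86: continuation. acc=(acc<<6)|0x06=0x7C6, pending=0
Byte[2]=E5: 3-byte lead. pending=2, acc=0x5
Byte[3]=A3: continuation. acc=(acc<<6)|0x23=0x163, pending=1
Byte[4]=AB: continuation. acc=(acc<<6)|0x2B=0x58EB, pending=0
Byte[5]=F0: 4-byte lead. pending=3, acc=0x0
Byte[6]=9E: continuation. acc=(acc<<6)|0x1E=0x1E, pending=2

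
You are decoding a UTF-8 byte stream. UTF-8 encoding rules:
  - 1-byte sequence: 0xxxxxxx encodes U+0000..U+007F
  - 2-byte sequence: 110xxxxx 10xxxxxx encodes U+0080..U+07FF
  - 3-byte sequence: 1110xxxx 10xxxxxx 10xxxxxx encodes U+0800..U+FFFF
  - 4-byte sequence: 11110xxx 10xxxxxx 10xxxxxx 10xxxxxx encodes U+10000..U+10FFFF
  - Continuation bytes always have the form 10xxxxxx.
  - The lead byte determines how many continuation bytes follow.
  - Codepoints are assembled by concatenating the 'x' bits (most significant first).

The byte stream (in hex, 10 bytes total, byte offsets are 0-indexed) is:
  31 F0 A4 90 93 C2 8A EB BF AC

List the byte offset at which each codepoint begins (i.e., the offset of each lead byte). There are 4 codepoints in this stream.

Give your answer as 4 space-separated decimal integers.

Answer: 0 1 5 7

Derivation:
Byte[0]=31: 1-byte ASCII. cp=U+0031
Byte[1]=F0: 4-byte lead, need 3 cont bytes. acc=0x0
Byte[2]=A4: continuation. acc=(acc<<6)|0x24=0x24
Byte[3]=90: continuation. acc=(acc<<6)|0x10=0x910
Byte[4]=93: continuation. acc=(acc<<6)|0x13=0x24413
Completed: cp=U+24413 (starts at byte 1)
Byte[5]=C2: 2-byte lead, need 1 cont bytes. acc=0x2
Byte[6]=8A: continuation. acc=(acc<<6)|0x0A=0x8A
Completed: cp=U+008A (starts at byte 5)
Byte[7]=EB: 3-byte lead, need 2 cont bytes. acc=0xB
Byte[8]=BF: continuation. acc=(acc<<6)|0x3F=0x2FF
Byte[9]=AC: continuation. acc=(acc<<6)|0x2C=0xBFEC
Completed: cp=U+BFEC (starts at byte 7)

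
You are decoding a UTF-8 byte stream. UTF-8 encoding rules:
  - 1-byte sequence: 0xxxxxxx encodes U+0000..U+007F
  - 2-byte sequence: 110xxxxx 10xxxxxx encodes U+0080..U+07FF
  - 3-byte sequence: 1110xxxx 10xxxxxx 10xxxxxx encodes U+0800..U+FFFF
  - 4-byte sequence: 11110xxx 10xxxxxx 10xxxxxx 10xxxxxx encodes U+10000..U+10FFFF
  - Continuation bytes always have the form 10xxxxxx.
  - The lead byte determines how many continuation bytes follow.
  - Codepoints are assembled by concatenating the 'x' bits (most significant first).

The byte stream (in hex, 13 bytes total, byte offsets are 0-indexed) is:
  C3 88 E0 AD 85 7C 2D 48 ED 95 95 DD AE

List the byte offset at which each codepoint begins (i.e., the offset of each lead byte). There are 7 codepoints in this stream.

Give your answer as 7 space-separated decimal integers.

Answer: 0 2 5 6 7 8 11

Derivation:
Byte[0]=C3: 2-byte lead, need 1 cont bytes. acc=0x3
Byte[1]=88: continuation. acc=(acc<<6)|0x08=0xC8
Completed: cp=U+00C8 (starts at byte 0)
Byte[2]=E0: 3-byte lead, need 2 cont bytes. acc=0x0
Byte[3]=AD: continuation. acc=(acc<<6)|0x2D=0x2D
Byte[4]=85: continuation. acc=(acc<<6)|0x05=0xB45
Completed: cp=U+0B45 (starts at byte 2)
Byte[5]=7C: 1-byte ASCII. cp=U+007C
Byte[6]=2D: 1-byte ASCII. cp=U+002D
Byte[7]=48: 1-byte ASCII. cp=U+0048
Byte[8]=ED: 3-byte lead, need 2 cont bytes. acc=0xD
Byte[9]=95: continuation. acc=(acc<<6)|0x15=0x355
Byte[10]=95: continuation. acc=(acc<<6)|0x15=0xD555
Completed: cp=U+D555 (starts at byte 8)
Byte[11]=DD: 2-byte lead, need 1 cont bytes. acc=0x1D
Byte[12]=AE: continuation. acc=(acc<<6)|0x2E=0x76E
Completed: cp=U+076E (starts at byte 11)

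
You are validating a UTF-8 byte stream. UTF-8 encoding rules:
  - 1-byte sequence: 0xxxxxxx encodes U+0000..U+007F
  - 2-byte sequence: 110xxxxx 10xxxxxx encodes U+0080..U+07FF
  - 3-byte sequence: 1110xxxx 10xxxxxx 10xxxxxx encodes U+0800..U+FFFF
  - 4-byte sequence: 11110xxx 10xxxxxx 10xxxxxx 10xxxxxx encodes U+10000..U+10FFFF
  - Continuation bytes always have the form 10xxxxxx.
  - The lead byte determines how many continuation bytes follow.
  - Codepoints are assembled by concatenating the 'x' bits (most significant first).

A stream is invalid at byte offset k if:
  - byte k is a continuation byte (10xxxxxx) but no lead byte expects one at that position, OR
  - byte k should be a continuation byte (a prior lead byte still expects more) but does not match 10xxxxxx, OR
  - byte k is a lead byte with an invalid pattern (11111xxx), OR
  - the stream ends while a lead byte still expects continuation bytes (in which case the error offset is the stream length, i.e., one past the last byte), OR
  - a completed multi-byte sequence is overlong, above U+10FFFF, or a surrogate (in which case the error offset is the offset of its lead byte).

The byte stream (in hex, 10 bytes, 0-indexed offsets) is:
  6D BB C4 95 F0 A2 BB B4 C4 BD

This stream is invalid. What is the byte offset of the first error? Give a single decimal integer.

Byte[0]=6D: 1-byte ASCII. cp=U+006D
Byte[1]=BB: INVALID lead byte (not 0xxx/110x/1110/11110)

Answer: 1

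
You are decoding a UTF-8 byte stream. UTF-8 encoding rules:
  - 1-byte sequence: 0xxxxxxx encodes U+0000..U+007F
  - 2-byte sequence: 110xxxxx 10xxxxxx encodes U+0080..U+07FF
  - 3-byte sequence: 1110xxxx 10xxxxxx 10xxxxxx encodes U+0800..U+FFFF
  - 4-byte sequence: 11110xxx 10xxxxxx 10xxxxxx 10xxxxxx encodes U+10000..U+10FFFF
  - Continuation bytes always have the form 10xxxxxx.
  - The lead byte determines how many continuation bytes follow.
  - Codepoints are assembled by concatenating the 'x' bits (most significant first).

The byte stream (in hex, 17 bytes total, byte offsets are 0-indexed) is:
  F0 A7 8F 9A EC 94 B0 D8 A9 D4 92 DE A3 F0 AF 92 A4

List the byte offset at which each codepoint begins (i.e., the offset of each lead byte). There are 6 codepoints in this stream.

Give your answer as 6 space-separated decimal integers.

Answer: 0 4 7 9 11 13

Derivation:
Byte[0]=F0: 4-byte lead, need 3 cont bytes. acc=0x0
Byte[1]=A7: continuation. acc=(acc<<6)|0x27=0x27
Byte[2]=8F: continuation. acc=(acc<<6)|0x0F=0x9CF
Byte[3]=9A: continuation. acc=(acc<<6)|0x1A=0x273DA
Completed: cp=U+273DA (starts at byte 0)
Byte[4]=EC: 3-byte lead, need 2 cont bytes. acc=0xC
Byte[5]=94: continuation. acc=(acc<<6)|0x14=0x314
Byte[6]=B0: continuation. acc=(acc<<6)|0x30=0xC530
Completed: cp=U+C530 (starts at byte 4)
Byte[7]=D8: 2-byte lead, need 1 cont bytes. acc=0x18
Byte[8]=A9: continuation. acc=(acc<<6)|0x29=0x629
Completed: cp=U+0629 (starts at byte 7)
Byte[9]=D4: 2-byte lead, need 1 cont bytes. acc=0x14
Byte[10]=92: continuation. acc=(acc<<6)|0x12=0x512
Completed: cp=U+0512 (starts at byte 9)
Byte[11]=DE: 2-byte lead, need 1 cont bytes. acc=0x1E
Byte[12]=A3: continuation. acc=(acc<<6)|0x23=0x7A3
Completed: cp=U+07A3 (starts at byte 11)
Byte[13]=F0: 4-byte lead, need 3 cont bytes. acc=0x0
Byte[14]=AF: continuation. acc=(acc<<6)|0x2F=0x2F
Byte[15]=92: continuation. acc=(acc<<6)|0x12=0xBD2
Byte[16]=A4: continuation. acc=(acc<<6)|0x24=0x2F4A4
Completed: cp=U+2F4A4 (starts at byte 13)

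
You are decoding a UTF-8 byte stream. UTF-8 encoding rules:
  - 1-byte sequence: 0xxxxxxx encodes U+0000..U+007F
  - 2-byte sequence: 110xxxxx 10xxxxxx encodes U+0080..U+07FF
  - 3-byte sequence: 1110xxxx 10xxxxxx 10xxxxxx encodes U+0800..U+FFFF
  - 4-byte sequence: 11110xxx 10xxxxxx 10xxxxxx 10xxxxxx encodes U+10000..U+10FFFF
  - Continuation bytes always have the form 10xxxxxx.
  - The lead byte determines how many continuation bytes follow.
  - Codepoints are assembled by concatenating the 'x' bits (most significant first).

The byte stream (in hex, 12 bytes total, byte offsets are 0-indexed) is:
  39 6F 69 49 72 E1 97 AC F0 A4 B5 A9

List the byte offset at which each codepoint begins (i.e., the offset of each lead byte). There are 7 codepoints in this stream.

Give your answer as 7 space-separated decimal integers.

Byte[0]=39: 1-byte ASCII. cp=U+0039
Byte[1]=6F: 1-byte ASCII. cp=U+006F
Byte[2]=69: 1-byte ASCII. cp=U+0069
Byte[3]=49: 1-byte ASCII. cp=U+0049
Byte[4]=72: 1-byte ASCII. cp=U+0072
Byte[5]=E1: 3-byte lead, need 2 cont bytes. acc=0x1
Byte[6]=97: continuation. acc=(acc<<6)|0x17=0x57
Byte[7]=AC: continuation. acc=(acc<<6)|0x2C=0x15EC
Completed: cp=U+15EC (starts at byte 5)
Byte[8]=F0: 4-byte lead, need 3 cont bytes. acc=0x0
Byte[9]=A4: continuation. acc=(acc<<6)|0x24=0x24
Byte[10]=B5: continuation. acc=(acc<<6)|0x35=0x935
Byte[11]=A9: continuation. acc=(acc<<6)|0x29=0x24D69
Completed: cp=U+24D69 (starts at byte 8)

Answer: 0 1 2 3 4 5 8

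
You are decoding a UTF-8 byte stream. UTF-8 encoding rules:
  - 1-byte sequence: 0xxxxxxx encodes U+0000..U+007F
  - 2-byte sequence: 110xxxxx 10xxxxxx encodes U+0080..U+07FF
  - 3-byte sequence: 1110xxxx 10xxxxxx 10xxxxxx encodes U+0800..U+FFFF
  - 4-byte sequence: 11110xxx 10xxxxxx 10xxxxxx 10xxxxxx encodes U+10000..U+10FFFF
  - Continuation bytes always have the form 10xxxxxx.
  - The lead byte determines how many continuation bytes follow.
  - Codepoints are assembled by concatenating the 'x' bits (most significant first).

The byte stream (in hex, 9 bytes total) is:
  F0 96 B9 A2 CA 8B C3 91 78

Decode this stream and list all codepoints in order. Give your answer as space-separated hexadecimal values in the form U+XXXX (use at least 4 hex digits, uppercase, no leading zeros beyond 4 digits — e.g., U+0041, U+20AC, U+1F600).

Answer: U+16E62 U+028B U+00D1 U+0078

Derivation:
Byte[0]=F0: 4-byte lead, need 3 cont bytes. acc=0x0
Byte[1]=96: continuation. acc=(acc<<6)|0x16=0x16
Byte[2]=B9: continuation. acc=(acc<<6)|0x39=0x5B9
Byte[3]=A2: continuation. acc=(acc<<6)|0x22=0x16E62
Completed: cp=U+16E62 (starts at byte 0)
Byte[4]=CA: 2-byte lead, need 1 cont bytes. acc=0xA
Byte[5]=8B: continuation. acc=(acc<<6)|0x0B=0x28B
Completed: cp=U+028B (starts at byte 4)
Byte[6]=C3: 2-byte lead, need 1 cont bytes. acc=0x3
Byte[7]=91: continuation. acc=(acc<<6)|0x11=0xD1
Completed: cp=U+00D1 (starts at byte 6)
Byte[8]=78: 1-byte ASCII. cp=U+0078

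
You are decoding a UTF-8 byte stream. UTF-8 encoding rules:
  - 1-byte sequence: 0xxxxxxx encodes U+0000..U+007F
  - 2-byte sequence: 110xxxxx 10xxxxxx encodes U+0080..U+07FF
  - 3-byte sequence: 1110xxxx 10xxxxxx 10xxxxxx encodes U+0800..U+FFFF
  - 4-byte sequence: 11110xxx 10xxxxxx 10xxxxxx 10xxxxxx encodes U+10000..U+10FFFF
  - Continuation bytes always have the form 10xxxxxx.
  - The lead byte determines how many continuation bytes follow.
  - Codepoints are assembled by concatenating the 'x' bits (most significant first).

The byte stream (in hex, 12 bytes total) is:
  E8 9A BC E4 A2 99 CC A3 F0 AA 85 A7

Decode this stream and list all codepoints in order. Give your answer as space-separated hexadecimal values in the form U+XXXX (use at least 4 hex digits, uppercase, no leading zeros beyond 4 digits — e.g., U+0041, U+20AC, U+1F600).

Byte[0]=E8: 3-byte lead, need 2 cont bytes. acc=0x8
Byte[1]=9A: continuation. acc=(acc<<6)|0x1A=0x21A
Byte[2]=BC: continuation. acc=(acc<<6)|0x3C=0x86BC
Completed: cp=U+86BC (starts at byte 0)
Byte[3]=E4: 3-byte lead, need 2 cont bytes. acc=0x4
Byte[4]=A2: continuation. acc=(acc<<6)|0x22=0x122
Byte[5]=99: continuation. acc=(acc<<6)|0x19=0x4899
Completed: cp=U+4899 (starts at byte 3)
Byte[6]=CC: 2-byte lead, need 1 cont bytes. acc=0xC
Byte[7]=A3: continuation. acc=(acc<<6)|0x23=0x323
Completed: cp=U+0323 (starts at byte 6)
Byte[8]=F0: 4-byte lead, need 3 cont bytes. acc=0x0
Byte[9]=AA: continuation. acc=(acc<<6)|0x2A=0x2A
Byte[10]=85: continuation. acc=(acc<<6)|0x05=0xA85
Byte[11]=A7: continuation. acc=(acc<<6)|0x27=0x2A167
Completed: cp=U+2A167 (starts at byte 8)

Answer: U+86BC U+4899 U+0323 U+2A167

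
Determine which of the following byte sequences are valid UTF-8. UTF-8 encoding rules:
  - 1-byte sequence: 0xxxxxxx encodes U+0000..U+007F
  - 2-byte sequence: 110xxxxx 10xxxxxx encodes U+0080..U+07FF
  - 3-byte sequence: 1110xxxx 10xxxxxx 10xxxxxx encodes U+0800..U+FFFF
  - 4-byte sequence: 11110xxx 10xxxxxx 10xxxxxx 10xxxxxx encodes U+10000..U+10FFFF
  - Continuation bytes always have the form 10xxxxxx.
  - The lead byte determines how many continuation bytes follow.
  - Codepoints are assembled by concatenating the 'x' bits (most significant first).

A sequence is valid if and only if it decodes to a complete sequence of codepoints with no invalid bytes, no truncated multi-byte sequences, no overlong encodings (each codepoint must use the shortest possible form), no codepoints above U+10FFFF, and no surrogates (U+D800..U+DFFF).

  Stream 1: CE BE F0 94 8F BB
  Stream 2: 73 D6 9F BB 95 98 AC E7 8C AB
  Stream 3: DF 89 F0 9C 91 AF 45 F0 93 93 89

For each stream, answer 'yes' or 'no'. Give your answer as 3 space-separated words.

Answer: yes no yes

Derivation:
Stream 1: decodes cleanly. VALID
Stream 2: error at byte offset 3. INVALID
Stream 3: decodes cleanly. VALID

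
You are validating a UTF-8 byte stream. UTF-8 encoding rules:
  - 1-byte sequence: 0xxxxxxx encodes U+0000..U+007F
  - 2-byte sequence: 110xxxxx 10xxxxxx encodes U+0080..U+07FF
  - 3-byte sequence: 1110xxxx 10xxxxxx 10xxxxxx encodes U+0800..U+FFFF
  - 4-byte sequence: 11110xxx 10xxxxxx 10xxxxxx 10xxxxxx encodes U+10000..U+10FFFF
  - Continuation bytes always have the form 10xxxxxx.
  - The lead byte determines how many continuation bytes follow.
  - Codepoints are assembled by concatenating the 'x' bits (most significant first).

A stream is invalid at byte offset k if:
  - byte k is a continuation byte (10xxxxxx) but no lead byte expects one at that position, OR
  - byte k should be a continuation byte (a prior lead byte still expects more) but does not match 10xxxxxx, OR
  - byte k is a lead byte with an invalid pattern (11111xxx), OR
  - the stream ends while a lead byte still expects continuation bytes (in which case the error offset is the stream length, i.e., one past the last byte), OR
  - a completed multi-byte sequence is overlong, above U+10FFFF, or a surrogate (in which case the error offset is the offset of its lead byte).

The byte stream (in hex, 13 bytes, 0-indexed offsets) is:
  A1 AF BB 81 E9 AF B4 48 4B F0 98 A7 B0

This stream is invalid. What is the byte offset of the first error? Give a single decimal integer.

Byte[0]=A1: INVALID lead byte (not 0xxx/110x/1110/11110)

Answer: 0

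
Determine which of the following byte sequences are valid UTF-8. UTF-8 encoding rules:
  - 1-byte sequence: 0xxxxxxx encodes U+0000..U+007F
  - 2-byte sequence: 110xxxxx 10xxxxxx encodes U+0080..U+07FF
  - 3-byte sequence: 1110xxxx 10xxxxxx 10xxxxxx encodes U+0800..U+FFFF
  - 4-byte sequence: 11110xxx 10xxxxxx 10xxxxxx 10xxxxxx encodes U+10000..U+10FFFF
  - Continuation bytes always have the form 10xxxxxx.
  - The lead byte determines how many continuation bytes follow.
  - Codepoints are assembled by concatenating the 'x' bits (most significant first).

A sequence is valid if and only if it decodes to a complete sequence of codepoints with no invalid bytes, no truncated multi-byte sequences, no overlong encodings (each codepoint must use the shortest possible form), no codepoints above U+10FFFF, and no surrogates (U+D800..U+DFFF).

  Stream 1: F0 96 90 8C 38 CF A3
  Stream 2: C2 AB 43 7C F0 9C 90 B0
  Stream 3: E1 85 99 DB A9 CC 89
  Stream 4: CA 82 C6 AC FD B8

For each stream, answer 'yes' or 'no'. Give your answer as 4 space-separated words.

Answer: yes yes yes no

Derivation:
Stream 1: decodes cleanly. VALID
Stream 2: decodes cleanly. VALID
Stream 3: decodes cleanly. VALID
Stream 4: error at byte offset 4. INVALID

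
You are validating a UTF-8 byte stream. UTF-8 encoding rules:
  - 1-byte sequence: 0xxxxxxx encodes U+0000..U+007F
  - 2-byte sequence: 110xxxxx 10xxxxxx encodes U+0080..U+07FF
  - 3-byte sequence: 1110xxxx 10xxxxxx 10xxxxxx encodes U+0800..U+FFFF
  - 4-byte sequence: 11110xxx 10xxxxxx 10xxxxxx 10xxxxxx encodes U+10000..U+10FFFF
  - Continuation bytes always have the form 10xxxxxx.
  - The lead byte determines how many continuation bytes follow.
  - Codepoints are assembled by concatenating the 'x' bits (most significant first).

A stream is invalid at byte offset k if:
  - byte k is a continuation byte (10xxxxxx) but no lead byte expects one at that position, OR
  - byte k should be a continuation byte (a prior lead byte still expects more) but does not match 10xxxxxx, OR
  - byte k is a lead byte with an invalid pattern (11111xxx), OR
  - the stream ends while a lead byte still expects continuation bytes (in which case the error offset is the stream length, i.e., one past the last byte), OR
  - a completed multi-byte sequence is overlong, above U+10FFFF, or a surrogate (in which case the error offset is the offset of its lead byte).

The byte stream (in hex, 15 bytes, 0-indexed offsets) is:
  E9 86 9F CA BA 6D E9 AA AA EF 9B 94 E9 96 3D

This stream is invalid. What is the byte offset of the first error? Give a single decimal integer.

Byte[0]=E9: 3-byte lead, need 2 cont bytes. acc=0x9
Byte[1]=86: continuation. acc=(acc<<6)|0x06=0x246
Byte[2]=9F: continuation. acc=(acc<<6)|0x1F=0x919F
Completed: cp=U+919F (starts at byte 0)
Byte[3]=CA: 2-byte lead, need 1 cont bytes. acc=0xA
Byte[4]=BA: continuation. acc=(acc<<6)|0x3A=0x2BA
Completed: cp=U+02BA (starts at byte 3)
Byte[5]=6D: 1-byte ASCII. cp=U+006D
Byte[6]=E9: 3-byte lead, need 2 cont bytes. acc=0x9
Byte[7]=AA: continuation. acc=(acc<<6)|0x2A=0x26A
Byte[8]=AA: continuation. acc=(acc<<6)|0x2A=0x9AAA
Completed: cp=U+9AAA (starts at byte 6)
Byte[9]=EF: 3-byte lead, need 2 cont bytes. acc=0xF
Byte[10]=9B: continuation. acc=(acc<<6)|0x1B=0x3DB
Byte[11]=94: continuation. acc=(acc<<6)|0x14=0xF6D4
Completed: cp=U+F6D4 (starts at byte 9)
Byte[12]=E9: 3-byte lead, need 2 cont bytes. acc=0x9
Byte[13]=96: continuation. acc=(acc<<6)|0x16=0x256
Byte[14]=3D: expected 10xxxxxx continuation. INVALID

Answer: 14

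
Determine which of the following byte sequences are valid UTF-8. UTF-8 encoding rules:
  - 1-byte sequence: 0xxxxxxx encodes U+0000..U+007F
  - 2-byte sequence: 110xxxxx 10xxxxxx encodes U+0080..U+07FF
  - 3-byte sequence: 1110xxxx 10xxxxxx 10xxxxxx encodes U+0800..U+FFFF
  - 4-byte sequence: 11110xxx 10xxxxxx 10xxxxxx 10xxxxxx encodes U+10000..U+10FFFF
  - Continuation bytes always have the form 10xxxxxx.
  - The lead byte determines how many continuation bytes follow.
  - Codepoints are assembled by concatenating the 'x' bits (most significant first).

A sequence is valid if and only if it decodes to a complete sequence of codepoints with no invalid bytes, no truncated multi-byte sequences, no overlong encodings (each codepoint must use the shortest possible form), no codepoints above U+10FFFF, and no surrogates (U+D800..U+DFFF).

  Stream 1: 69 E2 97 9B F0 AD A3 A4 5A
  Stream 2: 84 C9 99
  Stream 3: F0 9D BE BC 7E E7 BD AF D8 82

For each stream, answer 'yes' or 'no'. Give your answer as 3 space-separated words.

Answer: yes no yes

Derivation:
Stream 1: decodes cleanly. VALID
Stream 2: error at byte offset 0. INVALID
Stream 3: decodes cleanly. VALID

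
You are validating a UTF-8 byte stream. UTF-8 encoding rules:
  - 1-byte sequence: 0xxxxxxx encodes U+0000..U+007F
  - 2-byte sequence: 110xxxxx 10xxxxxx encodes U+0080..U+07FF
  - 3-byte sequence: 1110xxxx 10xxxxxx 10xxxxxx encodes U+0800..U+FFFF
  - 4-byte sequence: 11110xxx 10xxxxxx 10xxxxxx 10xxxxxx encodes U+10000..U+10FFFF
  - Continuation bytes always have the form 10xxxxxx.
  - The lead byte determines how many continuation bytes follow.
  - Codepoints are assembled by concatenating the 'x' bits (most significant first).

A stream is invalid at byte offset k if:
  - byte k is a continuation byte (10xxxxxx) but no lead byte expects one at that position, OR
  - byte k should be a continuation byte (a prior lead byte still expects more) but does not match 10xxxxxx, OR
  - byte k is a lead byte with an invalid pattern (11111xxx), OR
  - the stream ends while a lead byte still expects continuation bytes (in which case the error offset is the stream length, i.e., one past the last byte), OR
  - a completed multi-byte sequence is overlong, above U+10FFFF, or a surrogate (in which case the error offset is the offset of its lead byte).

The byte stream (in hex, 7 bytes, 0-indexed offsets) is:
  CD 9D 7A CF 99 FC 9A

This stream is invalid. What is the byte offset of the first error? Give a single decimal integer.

Byte[0]=CD: 2-byte lead, need 1 cont bytes. acc=0xD
Byte[1]=9D: continuation. acc=(acc<<6)|0x1D=0x35D
Completed: cp=U+035D (starts at byte 0)
Byte[2]=7A: 1-byte ASCII. cp=U+007A
Byte[3]=CF: 2-byte lead, need 1 cont bytes. acc=0xF
Byte[4]=99: continuation. acc=(acc<<6)|0x19=0x3D9
Completed: cp=U+03D9 (starts at byte 3)
Byte[5]=FC: INVALID lead byte (not 0xxx/110x/1110/11110)

Answer: 5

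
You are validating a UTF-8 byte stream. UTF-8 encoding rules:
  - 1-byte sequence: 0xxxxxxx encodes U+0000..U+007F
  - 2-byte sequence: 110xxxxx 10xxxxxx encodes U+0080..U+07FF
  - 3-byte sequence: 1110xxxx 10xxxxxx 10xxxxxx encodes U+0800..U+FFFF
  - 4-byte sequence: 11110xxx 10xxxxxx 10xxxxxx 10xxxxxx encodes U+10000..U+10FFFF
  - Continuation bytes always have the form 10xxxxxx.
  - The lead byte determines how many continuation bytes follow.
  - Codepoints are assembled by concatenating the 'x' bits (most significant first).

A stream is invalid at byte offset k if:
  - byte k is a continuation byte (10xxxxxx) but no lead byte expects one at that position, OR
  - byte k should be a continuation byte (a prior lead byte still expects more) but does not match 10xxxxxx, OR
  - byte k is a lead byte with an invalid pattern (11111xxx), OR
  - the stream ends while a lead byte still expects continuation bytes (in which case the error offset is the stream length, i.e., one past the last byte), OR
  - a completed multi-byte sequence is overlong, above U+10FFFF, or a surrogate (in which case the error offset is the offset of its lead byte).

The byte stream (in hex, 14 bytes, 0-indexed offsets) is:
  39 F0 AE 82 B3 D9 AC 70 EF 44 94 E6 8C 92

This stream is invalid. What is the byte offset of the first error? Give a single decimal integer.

Byte[0]=39: 1-byte ASCII. cp=U+0039
Byte[1]=F0: 4-byte lead, need 3 cont bytes. acc=0x0
Byte[2]=AE: continuation. acc=(acc<<6)|0x2E=0x2E
Byte[3]=82: continuation. acc=(acc<<6)|0x02=0xB82
Byte[4]=B3: continuation. acc=(acc<<6)|0x33=0x2E0B3
Completed: cp=U+2E0B3 (starts at byte 1)
Byte[5]=D9: 2-byte lead, need 1 cont bytes. acc=0x19
Byte[6]=AC: continuation. acc=(acc<<6)|0x2C=0x66C
Completed: cp=U+066C (starts at byte 5)
Byte[7]=70: 1-byte ASCII. cp=U+0070
Byte[8]=EF: 3-byte lead, need 2 cont bytes. acc=0xF
Byte[9]=44: expected 10xxxxxx continuation. INVALID

Answer: 9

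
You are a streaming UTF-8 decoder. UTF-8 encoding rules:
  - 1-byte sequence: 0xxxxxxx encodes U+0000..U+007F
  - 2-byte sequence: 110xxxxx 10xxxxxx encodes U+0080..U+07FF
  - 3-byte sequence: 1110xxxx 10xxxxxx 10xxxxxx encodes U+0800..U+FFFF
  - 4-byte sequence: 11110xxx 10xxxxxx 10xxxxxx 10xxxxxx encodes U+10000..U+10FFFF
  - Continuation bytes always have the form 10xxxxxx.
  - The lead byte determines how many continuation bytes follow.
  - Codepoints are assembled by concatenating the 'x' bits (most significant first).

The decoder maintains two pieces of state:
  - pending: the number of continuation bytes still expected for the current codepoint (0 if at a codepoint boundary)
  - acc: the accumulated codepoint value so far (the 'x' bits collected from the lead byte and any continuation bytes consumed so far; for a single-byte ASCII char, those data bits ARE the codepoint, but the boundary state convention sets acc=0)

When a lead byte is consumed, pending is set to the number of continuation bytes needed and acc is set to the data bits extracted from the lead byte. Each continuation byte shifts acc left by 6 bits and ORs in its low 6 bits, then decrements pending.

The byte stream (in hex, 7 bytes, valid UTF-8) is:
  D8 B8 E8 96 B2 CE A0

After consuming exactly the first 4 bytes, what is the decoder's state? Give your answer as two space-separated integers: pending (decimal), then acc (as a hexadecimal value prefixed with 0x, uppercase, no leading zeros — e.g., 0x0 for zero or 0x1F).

Answer: 1 0x216

Derivation:
Byte[0]=D8: 2-byte lead. pending=1, acc=0x18
Byte[1]=B8: continuation. acc=(acc<<6)|0x38=0x638, pending=0
Byte[2]=E8: 3-byte lead. pending=2, acc=0x8
Byte[3]=96: continuation. acc=(acc<<6)|0x16=0x216, pending=1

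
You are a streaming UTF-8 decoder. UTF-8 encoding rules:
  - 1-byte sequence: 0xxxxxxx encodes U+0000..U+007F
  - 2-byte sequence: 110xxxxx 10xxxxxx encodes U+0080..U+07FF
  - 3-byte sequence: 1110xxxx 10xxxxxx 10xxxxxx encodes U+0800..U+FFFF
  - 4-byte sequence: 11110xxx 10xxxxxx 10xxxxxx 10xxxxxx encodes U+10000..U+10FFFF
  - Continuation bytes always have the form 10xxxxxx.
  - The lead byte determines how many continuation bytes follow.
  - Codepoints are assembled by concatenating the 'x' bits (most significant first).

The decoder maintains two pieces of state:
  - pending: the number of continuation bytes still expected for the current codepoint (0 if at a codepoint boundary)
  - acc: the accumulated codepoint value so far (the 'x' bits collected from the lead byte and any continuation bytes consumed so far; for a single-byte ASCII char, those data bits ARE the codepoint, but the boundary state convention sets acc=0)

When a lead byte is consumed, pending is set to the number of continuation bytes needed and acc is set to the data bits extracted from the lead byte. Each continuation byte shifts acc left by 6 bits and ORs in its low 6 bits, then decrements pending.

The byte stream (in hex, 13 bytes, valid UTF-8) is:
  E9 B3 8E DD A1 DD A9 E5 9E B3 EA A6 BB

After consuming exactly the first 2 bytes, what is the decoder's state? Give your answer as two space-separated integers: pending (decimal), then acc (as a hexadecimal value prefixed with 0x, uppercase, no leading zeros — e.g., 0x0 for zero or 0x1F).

Answer: 1 0x273

Derivation:
Byte[0]=E9: 3-byte lead. pending=2, acc=0x9
Byte[1]=B3: continuation. acc=(acc<<6)|0x33=0x273, pending=1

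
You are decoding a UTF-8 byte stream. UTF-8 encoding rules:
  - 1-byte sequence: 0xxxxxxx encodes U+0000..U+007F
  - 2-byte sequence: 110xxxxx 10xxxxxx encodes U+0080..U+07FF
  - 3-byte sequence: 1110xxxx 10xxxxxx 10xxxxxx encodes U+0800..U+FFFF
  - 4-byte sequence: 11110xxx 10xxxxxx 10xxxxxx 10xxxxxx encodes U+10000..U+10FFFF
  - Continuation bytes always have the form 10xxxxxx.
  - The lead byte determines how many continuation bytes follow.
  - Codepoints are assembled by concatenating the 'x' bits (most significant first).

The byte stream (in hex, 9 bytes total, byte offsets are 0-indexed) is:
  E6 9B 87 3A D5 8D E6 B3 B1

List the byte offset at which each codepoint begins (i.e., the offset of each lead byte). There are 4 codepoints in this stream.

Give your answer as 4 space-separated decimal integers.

Byte[0]=E6: 3-byte lead, need 2 cont bytes. acc=0x6
Byte[1]=9B: continuation. acc=(acc<<6)|0x1B=0x19B
Byte[2]=87: continuation. acc=(acc<<6)|0x07=0x66C7
Completed: cp=U+66C7 (starts at byte 0)
Byte[3]=3A: 1-byte ASCII. cp=U+003A
Byte[4]=D5: 2-byte lead, need 1 cont bytes. acc=0x15
Byte[5]=8D: continuation. acc=(acc<<6)|0x0D=0x54D
Completed: cp=U+054D (starts at byte 4)
Byte[6]=E6: 3-byte lead, need 2 cont bytes. acc=0x6
Byte[7]=B3: continuation. acc=(acc<<6)|0x33=0x1B3
Byte[8]=B1: continuation. acc=(acc<<6)|0x31=0x6CF1
Completed: cp=U+6CF1 (starts at byte 6)

Answer: 0 3 4 6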